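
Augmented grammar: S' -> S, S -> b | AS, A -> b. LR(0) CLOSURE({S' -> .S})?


Start: S' -> .S
For each item with dot before a nonterminal B, add B -> .γ for every B-production
Closure: [S' -> .S, S -> .b, S -> .AS, A -> .b]


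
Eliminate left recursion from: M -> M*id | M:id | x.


Left-recursive alternatives: M*id, M:id; non-recursive: x
Introduce M': M -> xM', M' -> *idM' | :idM' | ε


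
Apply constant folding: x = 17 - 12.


17 - 12 = 5 at compile time
Optimized: x = 5


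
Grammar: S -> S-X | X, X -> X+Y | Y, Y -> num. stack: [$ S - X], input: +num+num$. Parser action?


'+' can extend X; shift to build X -> X+Y
Action: shift


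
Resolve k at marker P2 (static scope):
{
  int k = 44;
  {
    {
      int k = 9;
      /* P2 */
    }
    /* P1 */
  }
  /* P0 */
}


k declared in the same block as P2
k = 9


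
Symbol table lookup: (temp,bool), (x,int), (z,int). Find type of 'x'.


Lookup 'x' → type int


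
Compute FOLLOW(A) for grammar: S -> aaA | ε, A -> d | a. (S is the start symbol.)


$ ∈ FOLLOW(S). For each A -> αBβ: add FIRST(β)\{ε} to FOLLOW(B); if β nullable, add FOLLOW(A).
FOLLOW(A) = {$}


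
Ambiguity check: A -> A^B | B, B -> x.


precedence layered via separate nonterminal B: deterministic
Unambiguous


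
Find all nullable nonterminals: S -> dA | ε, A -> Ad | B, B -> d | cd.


A nonterminal is nullable iff some alternative derives ε (directly, or every symbol in it is nullable)
Nullable: {S}


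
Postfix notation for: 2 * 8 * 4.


Left to right (same or higher precedence on left)
Postfix: 2 8 * 4 *


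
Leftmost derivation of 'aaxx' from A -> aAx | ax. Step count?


Derivation: A => aAx => aaxx
Steps: 2


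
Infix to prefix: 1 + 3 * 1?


'*' binds tighter: tree is (+ 1 (* 3 1))
Prefix: + 1 * 3 1


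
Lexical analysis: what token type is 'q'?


Pattern: letter/underscore followed by alphanumerics, not a keyword
Type: IDENTIFIER


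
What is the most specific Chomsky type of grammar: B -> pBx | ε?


Single nonterminal LHS, but p^n x^n is not regular
Classification: Type 2 (Context-Free)


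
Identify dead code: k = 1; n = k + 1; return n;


k is read by n's definition; n is returned
No dead code


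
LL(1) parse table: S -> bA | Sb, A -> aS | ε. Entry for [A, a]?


For [A, a]: 'a' ∈ FIRST(aS)
Entry: A -> aS


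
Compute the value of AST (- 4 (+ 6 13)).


Evaluate inner: (+ 6 13) = 19
Evaluate root: (- 4 19) = -15
Result: -15


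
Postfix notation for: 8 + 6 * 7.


* has higher precedence, evaluate 6*7 first
Postfix: 8 6 7 * +


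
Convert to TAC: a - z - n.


Break into single-operator statements:
t1 = a - z
t2 = t1 - n


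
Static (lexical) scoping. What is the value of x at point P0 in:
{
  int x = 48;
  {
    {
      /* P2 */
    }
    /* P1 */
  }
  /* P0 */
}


x declared in the same block as P0
x = 48


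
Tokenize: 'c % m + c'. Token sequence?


Scan left to right, longest-match per lexeme
Tokens: ID(c), OP(%), ID(m), OP(+), ID(c)


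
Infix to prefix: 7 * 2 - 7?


left-to-right (same/higher precedence on left): tree is (- (* 7 2) 7)
Prefix: - * 7 2 7


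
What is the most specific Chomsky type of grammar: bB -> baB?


LHS has context (more than one symbol) and |LHS| ≤ |RHS|
Classification: Type 1 (Context-Sensitive)


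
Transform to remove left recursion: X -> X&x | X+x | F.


Left-recursive alternatives: X&x, X+x; non-recursive: F
Introduce X': X -> FX', X' -> &xX' | +xX' | ε


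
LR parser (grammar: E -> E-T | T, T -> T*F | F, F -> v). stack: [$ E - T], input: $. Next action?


handle 'E-T' on top; lookahead ∈ FOLLOW(E) = {-, $}
Action: reduce (E -> E-T)


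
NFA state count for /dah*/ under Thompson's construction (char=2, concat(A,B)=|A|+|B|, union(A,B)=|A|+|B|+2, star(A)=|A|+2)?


Syntax tree has 3 char leaf(s), 0 union(s), 1 star(s)
chars contribute 3×2 = 6; each union adds +2; each star adds +2
Total: 6 + 0 + 2 = 8 states


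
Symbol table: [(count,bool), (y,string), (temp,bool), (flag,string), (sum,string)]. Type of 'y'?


Lookup 'y' → type string


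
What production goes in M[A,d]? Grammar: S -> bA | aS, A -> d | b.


For [A, d]: 'd' ∈ FIRST(d)
Entry: A -> d


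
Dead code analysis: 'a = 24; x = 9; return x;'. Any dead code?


a is assigned but never read
Dead: 'a = 24'


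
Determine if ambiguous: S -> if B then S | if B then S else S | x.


dangling else: 'if B then if B then x else x' parses two ways
Ambiguous


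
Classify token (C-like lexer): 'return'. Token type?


Pattern: reserved word
Type: KEYWORD


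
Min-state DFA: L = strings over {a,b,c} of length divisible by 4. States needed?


Track length mod 4: states 0..3, accept at 0
Minimal DFA: 4 states


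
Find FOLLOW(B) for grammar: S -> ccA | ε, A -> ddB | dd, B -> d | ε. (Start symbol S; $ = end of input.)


$ ∈ FOLLOW(S). For each A -> αBβ: add FIRST(β)\{ε} to FOLLOW(B); if β nullable, add FOLLOW(A).
FOLLOW(B) = {$}


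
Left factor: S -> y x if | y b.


Common prefix: 'y'
Factored: S -> y S', S' -> x if | b


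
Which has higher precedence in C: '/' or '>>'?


'/' is multiplicative (level 10); '>>' is shift (level 8)
Higher level binds tighter
'/' has higher precedence than '>>'


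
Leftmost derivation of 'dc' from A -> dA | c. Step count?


Derivation: A => dA => dc
Steps: 2


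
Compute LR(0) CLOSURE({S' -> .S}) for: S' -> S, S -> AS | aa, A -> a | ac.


Start: S' -> .S
For each item with dot before a nonterminal B, add B -> .γ for every B-production
Closure: [S' -> .S, S -> .AS, S -> .aa, A -> .a, A -> .ac]


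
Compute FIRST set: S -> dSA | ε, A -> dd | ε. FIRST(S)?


Per alternative of S: FIRST(dSA) = {d}; FIRST(ε) = {ε}
FIRST(S) = {d, ε}


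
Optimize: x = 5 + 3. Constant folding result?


5 + 3 = 8 at compile time
Optimized: x = 8


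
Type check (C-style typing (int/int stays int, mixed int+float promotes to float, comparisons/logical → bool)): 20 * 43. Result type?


Operand types: int * int
Rule: mixed int/float promotes to float; int/int stays int
Result type: int


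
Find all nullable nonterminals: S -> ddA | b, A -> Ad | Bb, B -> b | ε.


A nonterminal is nullable iff some alternative derives ε (directly, or every symbol in it is nullable)
Nullable: {B}


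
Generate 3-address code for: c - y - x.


Break into single-operator statements:
t1 = c - y
t2 = t1 - x


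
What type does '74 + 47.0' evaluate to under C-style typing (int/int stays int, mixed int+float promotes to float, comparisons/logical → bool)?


Operand types: int + float
Rule: mixed int/float promotes to float; int/int stays int
Result type: float


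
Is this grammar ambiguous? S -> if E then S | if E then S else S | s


dangling else: 'if E then if E then s else s' parses two ways
Ambiguous


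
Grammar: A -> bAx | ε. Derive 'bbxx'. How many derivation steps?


Derivation: A => bAx => bbAxx => bbxx
Steps: 3


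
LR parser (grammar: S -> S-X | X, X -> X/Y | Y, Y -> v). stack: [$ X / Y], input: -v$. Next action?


handle 'X/Y' on top
Action: reduce (X -> X/Y)


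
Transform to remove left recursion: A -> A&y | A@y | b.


Left-recursive alternatives: A&y, A@y; non-recursive: b
Introduce A': A -> bA', A' -> &yA' | @yA' | ε


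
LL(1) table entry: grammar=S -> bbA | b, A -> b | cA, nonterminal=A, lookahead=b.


For [A, b]: 'b' ∈ FIRST(b)
Entry: A -> b


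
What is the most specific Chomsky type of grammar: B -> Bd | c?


Left-linear: every RHS is a terminal or one nonterminal followed by a terminal
Classification: Type 3 (Regular)


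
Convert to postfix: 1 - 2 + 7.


Left to right (same or higher precedence on left)
Postfix: 1 2 - 7 +


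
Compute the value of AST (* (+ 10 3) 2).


Evaluate inner: (+ 10 3) = 13
Evaluate root: (* 13 2) = 26
Result: 26


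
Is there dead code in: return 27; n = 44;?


statement follows a return and is unreachable
Dead: 'n = 44'


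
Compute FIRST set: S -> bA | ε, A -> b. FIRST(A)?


Per alternative of A: FIRST(b) = {b}
FIRST(A) = {b}


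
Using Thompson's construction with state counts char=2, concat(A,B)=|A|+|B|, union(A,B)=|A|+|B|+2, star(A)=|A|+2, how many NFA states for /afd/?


Syntax tree has 3 char leaf(s), 0 union(s), 0 star(s)
chars contribute 3×2 = 6; each union adds +2; each star adds +2
Total: 6 + 0 + 0 = 6 states


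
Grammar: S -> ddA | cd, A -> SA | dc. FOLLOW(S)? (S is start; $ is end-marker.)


$ ∈ FOLLOW(S). For each A -> αBβ: add FIRST(β)\{ε} to FOLLOW(B); if β nullable, add FOLLOW(A).
FOLLOW(S) = {$, c, d}


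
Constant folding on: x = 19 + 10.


19 + 10 = 29 at compile time
Optimized: x = 29


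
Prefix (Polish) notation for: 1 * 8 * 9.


left-to-right (same/higher precedence on left): tree is (* (* 1 8) 9)
Prefix: * * 1 8 9


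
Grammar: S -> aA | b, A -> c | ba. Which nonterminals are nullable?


A nonterminal is nullable iff some alternative derives ε (directly, or every symbol in it is nullable)
Nullable: {}


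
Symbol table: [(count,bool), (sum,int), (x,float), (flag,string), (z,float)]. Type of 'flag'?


Lookup 'flag' → type string


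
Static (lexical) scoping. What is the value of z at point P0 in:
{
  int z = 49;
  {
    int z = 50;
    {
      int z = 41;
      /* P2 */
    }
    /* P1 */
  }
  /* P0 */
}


z declared in the same block as P0
z = 49


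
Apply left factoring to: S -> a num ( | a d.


Common prefix: 'a'
Factored: S -> a S', S' -> num ( | d


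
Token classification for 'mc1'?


Pattern: letter/underscore followed by alphanumerics, not a keyword
Type: IDENTIFIER


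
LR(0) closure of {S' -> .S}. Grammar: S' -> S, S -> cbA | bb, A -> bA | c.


Start: S' -> .S
For each item with dot before a nonterminal B, add B -> .γ for every B-production
Closure: [S' -> .S, S -> .cbA, S -> .bb]


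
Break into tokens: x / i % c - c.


Scan left to right, longest-match per lexeme
Tokens: ID(x), OP(/), ID(i), OP(%), ID(c), OP(-), ID(c)


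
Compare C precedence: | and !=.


'!=' is equality (level 6); '|' is bitwise OR (level 3)
Higher level binds tighter
'!=' has higher precedence than '|'


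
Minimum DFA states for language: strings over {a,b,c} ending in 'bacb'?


Track the longest suffix of input matching a prefix of 'bacb': 5 classes (prefixes of length 0..4)
Minimal DFA: 5 states


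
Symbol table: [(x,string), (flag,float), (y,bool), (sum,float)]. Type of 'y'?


Lookup 'y' → type bool


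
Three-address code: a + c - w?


Break into single-operator statements:
t1 = a + c
t2 = t1 - w


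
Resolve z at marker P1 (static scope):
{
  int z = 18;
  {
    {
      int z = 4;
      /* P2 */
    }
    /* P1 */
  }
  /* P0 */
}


P1's block does not declare z; resolves to the enclosing declaration at depth 0
z = 18


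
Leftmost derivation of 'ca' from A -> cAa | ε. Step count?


Derivation: A => cAa => ca
Steps: 2


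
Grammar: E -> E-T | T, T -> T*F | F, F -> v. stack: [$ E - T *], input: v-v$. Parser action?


no handle; shift 'v'
Action: shift


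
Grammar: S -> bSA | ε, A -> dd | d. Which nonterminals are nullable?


A nonterminal is nullable iff some alternative derives ε (directly, or every symbol in it is nullable)
Nullable: {S}


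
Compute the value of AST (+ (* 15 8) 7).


Evaluate inner: (* 15 8) = 120
Evaluate root: (+ 120 7) = 127
Result: 127


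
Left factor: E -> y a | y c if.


Common prefix: 'y'
Factored: E -> y E', E' -> a | c if


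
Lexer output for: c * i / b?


Scan left to right, longest-match per lexeme
Tokens: ID(c), OP(*), ID(i), OP(/), ID(b)


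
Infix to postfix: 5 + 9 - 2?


Left to right (same or higher precedence on left)
Postfix: 5 9 + 2 -


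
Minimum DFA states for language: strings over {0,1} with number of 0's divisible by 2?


Track (count of 0) mod 2: states 0..1, accept at 0
Minimal DFA: 2 states


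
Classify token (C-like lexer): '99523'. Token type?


Pattern: digits only
Type: INTEGER_LITERAL


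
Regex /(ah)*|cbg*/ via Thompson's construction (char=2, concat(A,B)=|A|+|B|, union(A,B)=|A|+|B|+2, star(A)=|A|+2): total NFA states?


Syntax tree has 5 char leaf(s), 1 union(s), 2 star(s)
chars contribute 5×2 = 10; each union adds +2; each star adds +2
Total: 10 + 2 + 4 = 16 states


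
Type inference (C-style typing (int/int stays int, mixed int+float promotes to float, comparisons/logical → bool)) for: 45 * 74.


Operand types: int * int
Rule: mixed int/float promotes to float; int/int stays int
Result type: int


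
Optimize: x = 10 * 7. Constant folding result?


10 * 7 = 70 at compile time
Optimized: x = 70


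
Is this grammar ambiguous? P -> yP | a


right-linear, alternatives start with distinct terminals 'y' vs 'a': unique leftmost derivation
Unambiguous


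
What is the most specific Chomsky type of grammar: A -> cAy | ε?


Single nonterminal LHS, but c^n y^n is not regular
Classification: Type 2 (Context-Free)


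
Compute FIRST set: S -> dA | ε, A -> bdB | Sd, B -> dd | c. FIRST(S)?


Per alternative of S: FIRST(dA) = {d}; FIRST(ε) = {ε}
FIRST(S) = {d, ε}


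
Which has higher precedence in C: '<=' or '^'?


'<=' is relational (level 7); '^' is bitwise XOR (level 4)
Higher level binds tighter
'<=' has higher precedence than '^'


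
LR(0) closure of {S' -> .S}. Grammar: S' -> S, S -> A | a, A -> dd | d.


Start: S' -> .S
For each item with dot before a nonterminal B, add B -> .γ for every B-production
Closure: [S' -> .S, S -> .A, S -> .a, A -> .dd, A -> .d]


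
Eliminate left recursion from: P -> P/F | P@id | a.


Left-recursive alternatives: P/F, P@id; non-recursive: a
Introduce P': P -> aP', P' -> /FP' | @idP' | ε


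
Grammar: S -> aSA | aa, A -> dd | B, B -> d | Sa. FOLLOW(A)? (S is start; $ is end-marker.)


$ ∈ FOLLOW(S). For each A -> αBβ: add FIRST(β)\{ε} to FOLLOW(B); if β nullable, add FOLLOW(A).
FOLLOW(A) = {$, a, d}


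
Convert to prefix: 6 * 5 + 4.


left-to-right (same/higher precedence on left): tree is (+ (* 6 5) 4)
Prefix: + * 6 5 4


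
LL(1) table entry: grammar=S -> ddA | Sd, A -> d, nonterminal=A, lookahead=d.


For [A, d]: 'd' ∈ FIRST(d)
Entry: A -> d


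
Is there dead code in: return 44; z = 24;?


statement follows a return and is unreachable
Dead: 'z = 24'


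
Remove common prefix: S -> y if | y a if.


Common prefix: 'y'
Factored: S -> y S', S' -> if | a if


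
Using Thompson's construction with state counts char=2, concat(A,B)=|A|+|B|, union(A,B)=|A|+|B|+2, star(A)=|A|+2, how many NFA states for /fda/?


Syntax tree has 3 char leaf(s), 0 union(s), 0 star(s)
chars contribute 3×2 = 6; each union adds +2; each star adds +2
Total: 6 + 0 + 0 = 6 states


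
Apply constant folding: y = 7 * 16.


7 * 16 = 112 at compile time
Optimized: y = 112


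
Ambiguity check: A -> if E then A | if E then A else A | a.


dangling else: 'if E then if E then a else a' parses two ways
Ambiguous


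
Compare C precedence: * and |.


'*' is multiplicative (level 10); '|' is bitwise OR (level 3)
Higher level binds tighter
'*' has higher precedence than '|'


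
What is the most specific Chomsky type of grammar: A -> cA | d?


Right-linear: every RHS is a terminal or a terminal followed by one nonterminal
Classification: Type 3 (Regular)


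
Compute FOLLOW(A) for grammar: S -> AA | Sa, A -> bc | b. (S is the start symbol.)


$ ∈ FOLLOW(S). For each A -> αBβ: add FIRST(β)\{ε} to FOLLOW(B); if β nullable, add FOLLOW(A).
FOLLOW(A) = {$, a, b}


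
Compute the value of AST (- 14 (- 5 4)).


Evaluate inner: (- 5 4) = 1
Evaluate root: (- 14 1) = 13
Result: 13


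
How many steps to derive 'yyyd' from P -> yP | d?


Derivation: P => yP => yyP => yyyP => yyyd
Steps: 4


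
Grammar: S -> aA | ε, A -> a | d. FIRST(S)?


Per alternative of S: FIRST(aA) = {a}; FIRST(ε) = {ε}
FIRST(S) = {a, ε}


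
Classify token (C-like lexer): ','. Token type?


Pattern: delimiter/punctuation
Type: PUNCTUATION


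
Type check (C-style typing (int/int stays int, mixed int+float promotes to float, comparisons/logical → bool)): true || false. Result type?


Operand types: bool || bool
Rule: logical operators take bool operands and yield bool
Result type: bool


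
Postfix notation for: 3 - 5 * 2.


* has higher precedence, evaluate 5*2 first
Postfix: 3 5 2 * -


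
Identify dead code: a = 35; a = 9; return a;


first assignment to a is overwritten before any read
Dead: 'a = 35'


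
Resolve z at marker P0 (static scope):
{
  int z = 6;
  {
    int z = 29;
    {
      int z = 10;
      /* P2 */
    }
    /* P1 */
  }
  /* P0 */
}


z declared in the same block as P0
z = 6


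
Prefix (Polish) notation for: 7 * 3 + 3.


left-to-right (same/higher precedence on left): tree is (+ (* 7 3) 3)
Prefix: + * 7 3 3


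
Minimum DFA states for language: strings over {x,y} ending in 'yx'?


Track the longest suffix of input matching a prefix of 'yx': 3 classes (prefixes of length 0..2)
Minimal DFA: 3 states


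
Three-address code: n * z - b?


Break into single-operator statements:
t1 = n * z
t2 = t1 - b


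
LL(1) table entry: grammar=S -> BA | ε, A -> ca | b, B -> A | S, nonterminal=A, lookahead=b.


For [A, b]: 'b' ∈ FIRST(b)
Entry: A -> b


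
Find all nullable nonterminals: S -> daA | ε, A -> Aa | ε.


A nonterminal is nullable iff some alternative derives ε (directly, or every symbol in it is nullable)
Nullable: {A, S}


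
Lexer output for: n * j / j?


Scan left to right, longest-match per lexeme
Tokens: ID(n), OP(*), ID(j), OP(/), ID(j)


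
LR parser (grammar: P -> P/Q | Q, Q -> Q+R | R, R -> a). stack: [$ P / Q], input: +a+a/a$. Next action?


'+' can extend Q; shift to build Q -> Q+R
Action: shift


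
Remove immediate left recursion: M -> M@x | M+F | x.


Left-recursive alternatives: M@x, M+F; non-recursive: x
Introduce M': M -> xM', M' -> @xM' | +FM' | ε


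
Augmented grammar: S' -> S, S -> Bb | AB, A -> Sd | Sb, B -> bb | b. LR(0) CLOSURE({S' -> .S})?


Start: S' -> .S
For each item with dot before a nonterminal B, add B -> .γ for every B-production
Closure: [S' -> .S, S -> .Bb, S -> .AB, B -> .bb, B -> .b, A -> .Sd, A -> .Sb]


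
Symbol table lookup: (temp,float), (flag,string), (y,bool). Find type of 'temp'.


Lookup 'temp' → type float


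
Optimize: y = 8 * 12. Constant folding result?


8 * 12 = 96 at compile time
Optimized: y = 96


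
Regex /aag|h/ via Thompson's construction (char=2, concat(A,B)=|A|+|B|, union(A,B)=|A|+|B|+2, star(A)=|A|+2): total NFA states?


Syntax tree has 4 char leaf(s), 1 union(s), 0 star(s)
chars contribute 4×2 = 8; each union adds +2; each star adds +2
Total: 8 + 2 + 0 = 10 states


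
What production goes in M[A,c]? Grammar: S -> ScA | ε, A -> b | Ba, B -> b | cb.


For [A, c]: 'c' ∈ FIRST(Ba)
Entry: A -> Ba


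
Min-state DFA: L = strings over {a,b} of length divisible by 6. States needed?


Track length mod 6: states 0..5, accept at 0
Minimal DFA: 6 states


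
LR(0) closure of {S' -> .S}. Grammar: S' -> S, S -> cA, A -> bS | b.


Start: S' -> .S
For each item with dot before a nonterminal B, add B -> .γ for every B-production
Closure: [S' -> .S, S -> .cA]


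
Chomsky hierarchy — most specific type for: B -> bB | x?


Right-linear: every RHS is a terminal or a terminal followed by one nonterminal
Classification: Type 3 (Regular)


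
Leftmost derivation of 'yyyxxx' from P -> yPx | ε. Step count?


Derivation: P => yPx => yyPxx => yyyPxxx => yyyxxx
Steps: 4


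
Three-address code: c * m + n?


Break into single-operator statements:
t1 = c * m
t2 = t1 + n


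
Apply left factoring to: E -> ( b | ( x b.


Common prefix: '('
Factored: E -> ( E', E' -> b | x b


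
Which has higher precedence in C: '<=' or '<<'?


'<<' is shift (level 8); '<=' is relational (level 7)
Higher level binds tighter
'<<' has higher precedence than '<='


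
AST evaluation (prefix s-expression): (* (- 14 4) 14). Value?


Evaluate inner: (- 14 4) = 10
Evaluate root: (* 10 14) = 140
Result: 140


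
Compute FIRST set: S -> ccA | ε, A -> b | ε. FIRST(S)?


Per alternative of S: FIRST(ccA) = {c}; FIRST(ε) = {ε}
FIRST(S) = {c, ε}


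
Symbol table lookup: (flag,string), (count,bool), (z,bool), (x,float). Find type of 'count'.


Lookup 'count' → type bool


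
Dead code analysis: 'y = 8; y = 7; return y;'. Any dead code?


first assignment to y is overwritten before any read
Dead: 'y = 8'


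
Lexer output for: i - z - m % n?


Scan left to right, longest-match per lexeme
Tokens: ID(i), OP(-), ID(z), OP(-), ID(m), OP(%), ID(n)


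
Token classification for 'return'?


Pattern: reserved word
Type: KEYWORD


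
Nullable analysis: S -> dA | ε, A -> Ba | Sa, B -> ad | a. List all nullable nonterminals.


A nonterminal is nullable iff some alternative derives ε (directly, or every symbol in it is nullable)
Nullable: {S}


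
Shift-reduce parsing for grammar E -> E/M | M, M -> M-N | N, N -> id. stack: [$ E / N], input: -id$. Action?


'N' (not preceded by M-) is the handle for M -> N
Action: reduce (M -> N)


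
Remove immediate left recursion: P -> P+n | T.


Left-recursive alternatives: P+n; non-recursive: T
Introduce P': P -> TP', P' -> +nP' | ε


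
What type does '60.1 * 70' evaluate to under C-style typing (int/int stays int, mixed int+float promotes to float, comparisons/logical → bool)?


Operand types: float * int
Rule: mixed int/float promotes to float; int/int stays int
Result type: float


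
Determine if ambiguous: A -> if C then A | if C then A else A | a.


dangling else: 'if C then if C then a else a' parses two ways
Ambiguous


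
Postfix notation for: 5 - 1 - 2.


Left to right (same or higher precedence on left)
Postfix: 5 1 - 2 -


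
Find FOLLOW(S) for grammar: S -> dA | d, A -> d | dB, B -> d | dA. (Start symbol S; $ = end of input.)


$ ∈ FOLLOW(S). For each A -> αBβ: add FIRST(β)\{ε} to FOLLOW(B); if β nullable, add FOLLOW(A).
FOLLOW(S) = {$}


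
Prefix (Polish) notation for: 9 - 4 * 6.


'*' binds tighter: tree is (- 9 (* 4 6))
Prefix: - 9 * 4 6


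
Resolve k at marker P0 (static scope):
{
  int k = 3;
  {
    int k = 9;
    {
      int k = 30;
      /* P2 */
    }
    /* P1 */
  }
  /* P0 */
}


k declared in the same block as P0
k = 3


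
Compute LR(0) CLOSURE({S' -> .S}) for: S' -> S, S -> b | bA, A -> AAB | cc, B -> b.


Start: S' -> .S
For each item with dot before a nonterminal B, add B -> .γ for every B-production
Closure: [S' -> .S, S -> .b, S -> .bA]


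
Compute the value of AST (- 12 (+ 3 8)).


Evaluate inner: (+ 3 8) = 11
Evaluate root: (- 12 11) = 1
Result: 1


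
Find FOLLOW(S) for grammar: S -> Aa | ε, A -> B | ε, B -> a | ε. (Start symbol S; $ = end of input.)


$ ∈ FOLLOW(S). For each A -> αBβ: add FIRST(β)\{ε} to FOLLOW(B); if β nullable, add FOLLOW(A).
FOLLOW(S) = {$}


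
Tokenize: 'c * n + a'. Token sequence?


Scan left to right, longest-match per lexeme
Tokens: ID(c), OP(*), ID(n), OP(+), ID(a)


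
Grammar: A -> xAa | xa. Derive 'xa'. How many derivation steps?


Derivation: A => xa
Steps: 1


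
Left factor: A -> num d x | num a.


Common prefix: 'num'
Factored: A -> num A', A' -> d x | a


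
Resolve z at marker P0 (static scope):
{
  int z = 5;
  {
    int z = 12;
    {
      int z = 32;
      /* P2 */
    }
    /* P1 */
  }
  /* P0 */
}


z declared in the same block as P0
z = 5


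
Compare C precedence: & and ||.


'&' is bitwise AND (level 5); '||' is logical OR (level 1)
Higher level binds tighter
'&' has higher precedence than '||'


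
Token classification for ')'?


Pattern: delimiter/punctuation
Type: PUNCTUATION


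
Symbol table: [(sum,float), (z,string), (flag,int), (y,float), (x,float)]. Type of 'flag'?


Lookup 'flag' → type int


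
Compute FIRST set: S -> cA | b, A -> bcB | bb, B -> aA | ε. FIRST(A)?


Per alternative of A: FIRST(bcB) = {b}; FIRST(bb) = {b}
FIRST(A) = {b}


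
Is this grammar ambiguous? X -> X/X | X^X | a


'a/a^a' has two parse trees (no precedence encoded between / and ^)
Ambiguous


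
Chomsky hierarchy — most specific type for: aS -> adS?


LHS has context (more than one symbol) and |LHS| ≤ |RHS|
Classification: Type 1 (Context-Sensitive)


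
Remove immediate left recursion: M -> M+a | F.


Left-recursive alternatives: M+a; non-recursive: F
Introduce M': M -> FM', M' -> +aM' | ε


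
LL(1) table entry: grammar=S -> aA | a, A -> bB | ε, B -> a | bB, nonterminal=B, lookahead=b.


For [B, b]: 'b' ∈ FIRST(bB)
Entry: B -> bB


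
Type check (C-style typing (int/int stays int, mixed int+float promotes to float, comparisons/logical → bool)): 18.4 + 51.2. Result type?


Operand types: float + float
Rule: mixed int/float promotes to float; int/int stays int
Result type: float


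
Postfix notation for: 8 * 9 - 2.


Left to right (same or higher precedence on left)
Postfix: 8 9 * 2 -


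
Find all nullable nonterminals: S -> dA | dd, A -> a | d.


A nonterminal is nullable iff some alternative derives ε (directly, or every symbol in it is nullable)
Nullable: {}


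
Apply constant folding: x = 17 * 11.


17 * 11 = 187 at compile time
Optimized: x = 187


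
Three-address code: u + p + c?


Break into single-operator statements:
t1 = u + p
t2 = t1 + c


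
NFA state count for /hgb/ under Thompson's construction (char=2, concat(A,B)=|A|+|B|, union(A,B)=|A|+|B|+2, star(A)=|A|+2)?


Syntax tree has 3 char leaf(s), 0 union(s), 0 star(s)
chars contribute 3×2 = 6; each union adds +2; each star adds +2
Total: 6 + 0 + 0 = 6 states


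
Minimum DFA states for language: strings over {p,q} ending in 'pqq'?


Track the longest suffix of input matching a prefix of 'pqq': 4 classes (prefixes of length 0..3)
Minimal DFA: 4 states


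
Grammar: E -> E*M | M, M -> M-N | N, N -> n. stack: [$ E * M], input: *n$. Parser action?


handle 'E*M' on top; lookahead ∈ FOLLOW(E) = {*, $}
Action: reduce (E -> E*M)


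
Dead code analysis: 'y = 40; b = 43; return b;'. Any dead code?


y is assigned but never read
Dead: 'y = 40'


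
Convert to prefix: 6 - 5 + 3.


left-to-right (same/higher precedence on left): tree is (+ (- 6 5) 3)
Prefix: + - 6 5 3


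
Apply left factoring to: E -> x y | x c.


Common prefix: 'x'
Factored: E -> x E', E' -> y | c


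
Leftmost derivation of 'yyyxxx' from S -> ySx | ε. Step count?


Derivation: S => ySx => yySxx => yyySxxx => yyyxxx
Steps: 4


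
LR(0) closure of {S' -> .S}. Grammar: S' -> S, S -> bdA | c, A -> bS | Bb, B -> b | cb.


Start: S' -> .S
For each item with dot before a nonterminal B, add B -> .γ for every B-production
Closure: [S' -> .S, S -> .bdA, S -> .c]


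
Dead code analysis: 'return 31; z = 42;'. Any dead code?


statement follows a return and is unreachable
Dead: 'z = 42'


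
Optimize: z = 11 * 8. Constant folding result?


11 * 8 = 88 at compile time
Optimized: z = 88


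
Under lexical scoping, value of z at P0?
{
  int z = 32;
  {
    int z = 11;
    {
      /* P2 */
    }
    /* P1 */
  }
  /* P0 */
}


z declared in the same block as P0
z = 32


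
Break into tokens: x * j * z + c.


Scan left to right, longest-match per lexeme
Tokens: ID(x), OP(*), ID(j), OP(*), ID(z), OP(+), ID(c)


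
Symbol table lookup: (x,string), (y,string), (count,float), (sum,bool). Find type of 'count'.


Lookup 'count' → type float


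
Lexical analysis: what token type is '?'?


Pattern: operator symbol
Type: OPERATOR


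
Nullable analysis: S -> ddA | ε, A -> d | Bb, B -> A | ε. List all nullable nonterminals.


A nonterminal is nullable iff some alternative derives ε (directly, or every symbol in it is nullable)
Nullable: {B, S}


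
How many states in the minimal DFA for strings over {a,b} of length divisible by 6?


Track length mod 6: states 0..5, accept at 0
Minimal DFA: 6 states


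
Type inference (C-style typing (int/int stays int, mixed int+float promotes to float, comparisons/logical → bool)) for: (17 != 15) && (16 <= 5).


Operand types: bool && bool
Rule: logical operators take bool operands and yield bool
Result type: bool


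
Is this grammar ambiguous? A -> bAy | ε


balanced b^n…y^n: each string has a unique parse
Unambiguous


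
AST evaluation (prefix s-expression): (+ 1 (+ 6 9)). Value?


Evaluate inner: (+ 6 9) = 15
Evaluate root: (+ 1 15) = 16
Result: 16


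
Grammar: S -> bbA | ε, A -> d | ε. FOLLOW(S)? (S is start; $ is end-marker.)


$ ∈ FOLLOW(S). For each A -> αBβ: add FIRST(β)\{ε} to FOLLOW(B); if β nullable, add FOLLOW(A).
FOLLOW(S) = {$}


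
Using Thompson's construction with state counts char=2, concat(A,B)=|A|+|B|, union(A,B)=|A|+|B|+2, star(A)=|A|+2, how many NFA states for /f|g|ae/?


Syntax tree has 4 char leaf(s), 2 union(s), 0 star(s)
chars contribute 4×2 = 8; each union adds +2; each star adds +2
Total: 8 + 4 + 0 = 12 states


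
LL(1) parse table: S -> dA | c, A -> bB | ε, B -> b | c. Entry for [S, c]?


For [S, c]: 'c' ∈ FIRST(c)
Entry: S -> c


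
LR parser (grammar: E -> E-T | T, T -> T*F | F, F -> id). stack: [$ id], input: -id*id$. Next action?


'id' on top is the handle for F -> id
Action: reduce (F -> id)


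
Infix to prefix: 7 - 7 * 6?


'*' binds tighter: tree is (- 7 (* 7 6))
Prefix: - 7 * 7 6


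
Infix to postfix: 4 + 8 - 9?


Left to right (same or higher precedence on left)
Postfix: 4 8 + 9 -


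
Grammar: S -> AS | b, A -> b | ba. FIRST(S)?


Per alternative of S: FIRST(AS) = {b}; FIRST(b) = {b}
FIRST(S) = {b}


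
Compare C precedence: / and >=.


'/' is multiplicative (level 10); '>=' is relational (level 7)
Higher level binds tighter
'/' has higher precedence than '>='


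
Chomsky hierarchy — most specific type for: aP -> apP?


LHS has context (more than one symbol) and |LHS| ≤ |RHS|
Classification: Type 1 (Context-Sensitive)


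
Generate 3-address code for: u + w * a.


Break into single-operator statements:
t1 = w * a
t2 = u + t1


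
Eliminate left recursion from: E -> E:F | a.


Left-recursive alternatives: E:F; non-recursive: a
Introduce E': E -> aE', E' -> :FE' | ε


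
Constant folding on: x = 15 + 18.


15 + 18 = 33 at compile time
Optimized: x = 33


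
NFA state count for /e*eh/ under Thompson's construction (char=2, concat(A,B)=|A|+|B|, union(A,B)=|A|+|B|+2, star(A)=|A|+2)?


Syntax tree has 3 char leaf(s), 0 union(s), 1 star(s)
chars contribute 3×2 = 6; each union adds +2; each star adds +2
Total: 6 + 0 + 2 = 8 states


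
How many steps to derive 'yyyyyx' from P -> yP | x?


Derivation: P => yP => yyP => yyyP => yyyyP => yyyyyP => yyyyyx
Steps: 6


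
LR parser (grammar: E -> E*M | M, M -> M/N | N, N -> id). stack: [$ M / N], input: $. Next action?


handle 'M/N' on top
Action: reduce (M -> M/N)


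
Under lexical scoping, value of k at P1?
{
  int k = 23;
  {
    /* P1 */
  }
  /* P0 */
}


P1's block does not declare k; resolves to the enclosing declaration at depth 0
k = 23


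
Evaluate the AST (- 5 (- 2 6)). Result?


Evaluate inner: (- 2 6) = -4
Evaluate root: (- 5 -4) = 9
Result: 9


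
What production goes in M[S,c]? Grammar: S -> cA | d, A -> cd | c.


For [S, c]: 'c' ∈ FIRST(cA)
Entry: S -> cA


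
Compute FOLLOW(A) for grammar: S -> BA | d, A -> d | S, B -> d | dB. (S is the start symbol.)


$ ∈ FOLLOW(S). For each A -> αBβ: add FIRST(β)\{ε} to FOLLOW(B); if β nullable, add FOLLOW(A).
FOLLOW(A) = {$}


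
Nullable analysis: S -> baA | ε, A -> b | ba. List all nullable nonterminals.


A nonterminal is nullable iff some alternative derives ε (directly, or every symbol in it is nullable)
Nullable: {S}


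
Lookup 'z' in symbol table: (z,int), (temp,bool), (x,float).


Lookup 'z' → type int


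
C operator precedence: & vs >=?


'>=' is relational (level 7); '&' is bitwise AND (level 5)
Higher level binds tighter
'>=' has higher precedence than '&'


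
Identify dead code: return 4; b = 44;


statement follows a return and is unreachable
Dead: 'b = 44'


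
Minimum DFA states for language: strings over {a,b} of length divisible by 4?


Track length mod 4: states 0..3, accept at 0
Minimal DFA: 4 states


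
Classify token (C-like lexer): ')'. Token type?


Pattern: delimiter/punctuation
Type: PUNCTUATION


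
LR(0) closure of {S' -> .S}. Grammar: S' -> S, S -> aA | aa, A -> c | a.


Start: S' -> .S
For each item with dot before a nonterminal B, add B -> .γ for every B-production
Closure: [S' -> .S, S -> .aA, S -> .aa]


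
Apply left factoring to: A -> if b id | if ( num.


Common prefix: 'if'
Factored: A -> if A', A' -> b id | ( num


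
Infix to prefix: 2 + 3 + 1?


left-to-right (same/higher precedence on left): tree is (+ (+ 2 3) 1)
Prefix: + + 2 3 1


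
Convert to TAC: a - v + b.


Break into single-operator statements:
t1 = a - v
t2 = t1 + b


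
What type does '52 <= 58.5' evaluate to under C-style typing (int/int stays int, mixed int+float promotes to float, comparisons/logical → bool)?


Operand types: int <= float
Rule: comparison yields bool
Result type: bool


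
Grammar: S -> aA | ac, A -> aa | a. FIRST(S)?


Per alternative of S: FIRST(aA) = {a}; FIRST(ac) = {a}
FIRST(S) = {a}


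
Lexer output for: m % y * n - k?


Scan left to right, longest-match per lexeme
Tokens: ID(m), OP(%), ID(y), OP(*), ID(n), OP(-), ID(k)


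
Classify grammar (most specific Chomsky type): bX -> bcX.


LHS has context (more than one symbol) and |LHS| ≤ |RHS|
Classification: Type 1 (Context-Sensitive)


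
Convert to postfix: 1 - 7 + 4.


Left to right (same or higher precedence on left)
Postfix: 1 7 - 4 +


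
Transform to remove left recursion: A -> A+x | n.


Left-recursive alternatives: A+x; non-recursive: n
Introduce A': A -> nA', A' -> +xA' | ε


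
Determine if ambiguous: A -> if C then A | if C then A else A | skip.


dangling else: 'if C then if C then skip else skip' parses two ways
Ambiguous


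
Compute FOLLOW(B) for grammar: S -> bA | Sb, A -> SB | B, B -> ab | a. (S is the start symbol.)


$ ∈ FOLLOW(S). For each A -> αBβ: add FIRST(β)\{ε} to FOLLOW(B); if β nullable, add FOLLOW(A).
FOLLOW(B) = {$, a, b}


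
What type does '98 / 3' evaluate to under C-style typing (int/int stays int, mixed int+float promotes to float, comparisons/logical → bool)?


Operand types: int / int
Rule: mixed int/float promotes to float; int/int stays int
Result type: int


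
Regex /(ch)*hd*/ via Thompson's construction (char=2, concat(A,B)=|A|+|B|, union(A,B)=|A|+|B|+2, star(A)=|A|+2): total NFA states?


Syntax tree has 4 char leaf(s), 0 union(s), 2 star(s)
chars contribute 4×2 = 8; each union adds +2; each star adds +2
Total: 8 + 0 + 4 = 12 states


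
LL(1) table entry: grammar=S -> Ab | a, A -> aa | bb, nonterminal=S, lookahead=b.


For [S, b]: 'b' ∈ FIRST(Ab)
Entry: S -> Ab


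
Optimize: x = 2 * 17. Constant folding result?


2 * 17 = 34 at compile time
Optimized: x = 34


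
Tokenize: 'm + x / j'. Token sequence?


Scan left to right, longest-match per lexeme
Tokens: ID(m), OP(+), ID(x), OP(/), ID(j)


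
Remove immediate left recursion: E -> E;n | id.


Left-recursive alternatives: E;n; non-recursive: id
Introduce E': E -> idE', E' -> ;nE' | ε


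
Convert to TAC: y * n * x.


Break into single-operator statements:
t1 = y * n
t2 = t1 * x


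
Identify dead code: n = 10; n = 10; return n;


first assignment to n is overwritten before any read
Dead: 'n = 10'


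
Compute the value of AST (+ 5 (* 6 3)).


Evaluate inner: (* 6 3) = 18
Evaluate root: (+ 5 18) = 23
Result: 23


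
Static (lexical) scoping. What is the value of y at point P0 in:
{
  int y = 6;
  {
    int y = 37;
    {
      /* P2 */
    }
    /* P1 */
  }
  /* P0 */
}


y declared in the same block as P0
y = 6


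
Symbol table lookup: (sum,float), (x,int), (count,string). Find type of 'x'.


Lookup 'x' → type int


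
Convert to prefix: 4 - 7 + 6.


left-to-right (same/higher precedence on left): tree is (+ (- 4 7) 6)
Prefix: + - 4 7 6


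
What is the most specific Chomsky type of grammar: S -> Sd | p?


Left-linear: every RHS is a terminal or one nonterminal followed by a terminal
Classification: Type 3 (Regular)


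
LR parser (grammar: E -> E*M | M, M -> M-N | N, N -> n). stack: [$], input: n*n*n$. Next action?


no handle on stack; shift 'n'
Action: shift


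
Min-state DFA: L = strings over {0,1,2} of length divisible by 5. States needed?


Track length mod 5: states 0..4, accept at 0
Minimal DFA: 5 states


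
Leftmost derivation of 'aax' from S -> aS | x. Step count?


Derivation: S => aS => aaS => aax
Steps: 3


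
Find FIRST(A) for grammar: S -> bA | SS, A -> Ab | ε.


Per alternative of A: FIRST(Ab) = {b}; FIRST(ε) = {ε}
FIRST(A) = {b, ε}


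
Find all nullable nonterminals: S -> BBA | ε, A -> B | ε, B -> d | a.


A nonterminal is nullable iff some alternative derives ε (directly, or every symbol in it is nullable)
Nullable: {A, S}


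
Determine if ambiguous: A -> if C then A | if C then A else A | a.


dangling else: 'if C then if C then a else a' parses two ways
Ambiguous


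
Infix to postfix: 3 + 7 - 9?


Left to right (same or higher precedence on left)
Postfix: 3 7 + 9 -


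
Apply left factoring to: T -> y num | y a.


Common prefix: 'y'
Factored: T -> y T', T' -> num | a


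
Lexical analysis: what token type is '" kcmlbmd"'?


Pattern: double-quoted sequence
Type: STRING_LITERAL


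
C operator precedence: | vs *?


'*' is multiplicative (level 10); '|' is bitwise OR (level 3)
Higher level binds tighter
'*' has higher precedence than '|'


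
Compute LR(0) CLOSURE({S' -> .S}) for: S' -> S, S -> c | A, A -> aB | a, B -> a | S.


Start: S' -> .S
For each item with dot before a nonterminal B, add B -> .γ for every B-production
Closure: [S' -> .S, S -> .c, S -> .A, A -> .aB, A -> .a]


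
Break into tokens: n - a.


Scan left to right, longest-match per lexeme
Tokens: ID(n), OP(-), ID(a)


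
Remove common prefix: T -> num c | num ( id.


Common prefix: 'num'
Factored: T -> num T', T' -> c | ( id


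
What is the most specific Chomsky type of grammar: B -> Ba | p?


Left-linear: every RHS is a terminal or one nonterminal followed by a terminal
Classification: Type 3 (Regular)


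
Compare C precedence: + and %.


'%' is multiplicative (level 10); '+' is additive (level 9)
Higher level binds tighter
'%' has higher precedence than '+'


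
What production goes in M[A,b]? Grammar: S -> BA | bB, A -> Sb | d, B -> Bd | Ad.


For [A, b]: 'b' ∈ FIRST(Sb)
Entry: A -> Sb


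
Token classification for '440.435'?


Pattern: digits with a decimal point
Type: FLOAT_LITERAL
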